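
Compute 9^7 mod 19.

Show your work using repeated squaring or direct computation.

Step 1: Compute 9^7 mod 19 step by step, reducing modulo 19 at each step.
  9^1 mod 19 = 9
  9^2 mod 19 = (9 * 9) mod 19 = 5
  9^3 mod 19 = (5 * 9) mod 19 = 7
  9^4 mod 19 = (7 * 9) mod 19 = 6
  9^5 mod 19 = (6 * 9) mod 19 = 16
  9^6 mod 19 = (16 * 9) mod 19 = 11
  9^7 mod 19 = (11 * 9) mod 19 = 4
Step 2: Result = 4.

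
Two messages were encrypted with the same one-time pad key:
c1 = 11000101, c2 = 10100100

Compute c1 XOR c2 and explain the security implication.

Step 1: c1 XOR c2 = (m1 XOR k) XOR (m2 XOR k).
Step 2: By XOR associativity/commutativity: = m1 XOR m2 XOR k XOR k = m1 XOR m2.
Step 3: 11000101 XOR 10100100 = 01100001 = 97.
Step 4: The key cancels out! An attacker learns m1 XOR m2 = 97, revealing the relationship between plaintexts.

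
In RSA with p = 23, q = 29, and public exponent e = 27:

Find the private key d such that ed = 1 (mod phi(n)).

Step 1: n = 23 * 29 = 667.
Step 2: phi(n) = 22 * 28 = 616.
Step 3: Find d such that 27 * d = 1 (mod 616).
Step 4: d = 27^(-1) mod 616 = 251.
Verification: 27 * 251 = 6777 = 11 * 616 + 1.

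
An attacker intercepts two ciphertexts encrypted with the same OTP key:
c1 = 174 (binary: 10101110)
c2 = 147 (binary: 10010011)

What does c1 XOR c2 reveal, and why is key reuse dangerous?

Step 1: c1 XOR c2 = (m1 XOR k) XOR (m2 XOR k).
Step 2: By XOR associativity/commutativity: = m1 XOR m2 XOR k XOR k = m1 XOR m2.
Step 3: 10101110 XOR 10010011 = 00111101 = 61.
Step 4: The key cancels out! An attacker learns m1 XOR m2 = 61, revealing the relationship between plaintexts.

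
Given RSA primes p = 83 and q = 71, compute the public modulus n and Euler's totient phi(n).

Step 1: n = p * q = 83 * 71 = 5893.
Step 2: phi(n) = (p-1)(q-1) = 82 * 70 = 5740.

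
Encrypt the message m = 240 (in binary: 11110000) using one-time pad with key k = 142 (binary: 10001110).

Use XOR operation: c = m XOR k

Step 1: Write out the XOR operation bit by bit:
  Message: 11110000
  Key:     10001110
  XOR:     01111110
Step 2: Convert to decimal: 01111110 = 126.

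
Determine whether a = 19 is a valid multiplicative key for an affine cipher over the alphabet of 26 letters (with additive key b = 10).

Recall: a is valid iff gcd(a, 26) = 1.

Step 1: Compute gcd(19, 26).
Step 2: gcd(19, 26) = 1.
Since gcd = 1, 19 is coprime with 26, so it is a valid key.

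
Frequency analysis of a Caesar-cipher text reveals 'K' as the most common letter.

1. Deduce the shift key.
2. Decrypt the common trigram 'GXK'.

Step 1: In English, 'E' is the most frequent letter (12.7%).
Step 2: The most frequent ciphertext letter is 'K' (position 10).
Step 3: Shift = (10 - 4) mod 26 = 6.
Step 4: Decrypt 'GXK' by shifting back 6:
  G -> A
  X -> R
  K -> E
Step 5: 'GXK' decrypts to 'ARE'.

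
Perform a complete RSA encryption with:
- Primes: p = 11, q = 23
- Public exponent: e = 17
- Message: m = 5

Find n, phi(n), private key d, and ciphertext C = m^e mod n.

Step 1: n = 11 * 23 = 253.
Step 2: phi(n) = (11-1)(23-1) = 10 * 22 = 220.
Step 3: Find d = 17^(-1) mod 220 = 13.
  Verify: 17 * 13 = 221 = 1 (mod 220).
Step 4: C = 5^17 mod 253 = 245.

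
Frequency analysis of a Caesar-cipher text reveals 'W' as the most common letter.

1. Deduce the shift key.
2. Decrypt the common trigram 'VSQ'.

Step 1: In English, 'E' is the most frequent letter (12.7%).
Step 2: The most frequent ciphertext letter is 'W' (position 22).
Step 3: Shift = (22 - 4) mod 26 = 18.
Step 4: Decrypt 'VSQ' by shifting back 18:
  V -> D
  S -> A
  Q -> Y
Step 5: 'VSQ' decrypts to 'DAY'.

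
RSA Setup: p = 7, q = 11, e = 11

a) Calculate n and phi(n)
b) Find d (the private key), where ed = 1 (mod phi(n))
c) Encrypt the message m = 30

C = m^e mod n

Step 1: n = 7 * 11 = 77.
Step 2: phi(n) = (7-1)(11-1) = 6 * 10 = 60.
Step 3: Find d = 11^(-1) mod 60 = 11.
  Verify: 11 * 11 = 121 = 1 (mod 60).
Step 4: C = 30^11 mod 77 = 74.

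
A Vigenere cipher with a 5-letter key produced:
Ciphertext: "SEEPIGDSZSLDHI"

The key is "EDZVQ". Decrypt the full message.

Step 1: Key 'EDZVQ' has length 5. Extended key: EDZVQEDZVQEDZV
Step 2: Decrypt each position:
  S(18) - E(4) = 14 = O
  E(4) - D(3) = 1 = B
  E(4) - Z(25) = 5 = F
  P(15) - V(21) = 20 = U
  I(8) - Q(16) = 18 = S
  G(6) - E(4) = 2 = C
  D(3) - D(3) = 0 = A
  S(18) - Z(25) = 19 = T
  Z(25) - V(21) = 4 = E
  S(18) - Q(16) = 2 = C
  L(11) - E(4) = 7 = H
  D(3) - D(3) = 0 = A
  H(7) - Z(25) = 8 = I
  I(8) - V(21) = 13 = N
Plaintext: OBFUSCATECHAIN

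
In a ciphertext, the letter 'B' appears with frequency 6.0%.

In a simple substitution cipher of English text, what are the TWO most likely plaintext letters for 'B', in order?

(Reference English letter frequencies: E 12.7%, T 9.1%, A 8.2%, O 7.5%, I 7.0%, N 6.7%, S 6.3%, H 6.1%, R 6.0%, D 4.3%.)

Step 1: Observed frequency of 'B' is 6.0%.
Step 2: Compute distances to each reference frequency and sort:
  R (6.0%): difference = 0.0% <-- BEST
  H (6.1%): difference = 0.1% <-- RUNNER-UP
  S (6.3%): difference = 0.3%
  N (6.7%): difference = 0.7%
  I (7.0%): difference = 1.0%
Step 3: Most likely is 'R' (6.0%, diff 0.0%); second most likely is 'H' (6.1%, diff 0.1%).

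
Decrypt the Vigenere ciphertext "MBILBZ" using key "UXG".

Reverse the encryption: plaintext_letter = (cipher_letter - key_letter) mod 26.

Step 1: Extend key: UXGUXG
Step 2: Decrypt each letter (c - k) mod 26:
  M(12) - U(20) = (12-20) mod 26 = 18 = S
  B(1) - X(23) = (1-23) mod 26 = 4 = E
  I(8) - G(6) = (8-6) mod 26 = 2 = C
  L(11) - U(20) = (11-20) mod 26 = 17 = R
  B(1) - X(23) = (1-23) mod 26 = 4 = E
  Z(25) - G(6) = (25-6) mod 26 = 19 = T
Plaintext: SECRET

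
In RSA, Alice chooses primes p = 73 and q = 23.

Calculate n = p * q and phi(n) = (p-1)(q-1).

Step 1: n = p * q = 73 * 23 = 1679.
Step 2: phi(n) = (p-1)(q-1) = 72 * 22 = 1584.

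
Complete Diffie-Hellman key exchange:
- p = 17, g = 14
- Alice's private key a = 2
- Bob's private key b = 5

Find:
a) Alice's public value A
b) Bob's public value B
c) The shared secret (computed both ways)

Step 1: A = g^a mod p = 14^2 mod 17 = 9.
Step 2: B = g^b mod p = 14^5 mod 17 = 12.
Step 3: Alice computes s = B^a mod p = 12^2 mod 17 = 8.
Step 4: Bob computes s = A^b mod p = 9^5 mod 17 = 8.
Both sides agree: shared secret = 8.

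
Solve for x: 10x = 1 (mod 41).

Step 1: We need x such that 10 * x = 1 (mod 41).
Step 2: Using the extended Euclidean algorithm or trial:
  10 * 37 = 370 = 9 * 41 + 1.
Step 3: Since 370 mod 41 = 1, the inverse is x = 37.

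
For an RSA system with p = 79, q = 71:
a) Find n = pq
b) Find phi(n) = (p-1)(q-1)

Step 1: n = p * q = 79 * 71 = 5609.
Step 2: phi(n) = (p-1)(q-1) = 78 * 70 = 5460.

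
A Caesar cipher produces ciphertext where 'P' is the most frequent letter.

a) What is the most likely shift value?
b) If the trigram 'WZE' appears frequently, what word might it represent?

Step 1: In English, 'E' is the most frequent letter (12.7%).
Step 2: The most frequent ciphertext letter is 'P' (position 15).
Step 3: Shift = (15 - 4) mod 26 = 11.
Step 4: Decrypt 'WZE' by shifting back 11:
  W -> L
  Z -> O
  E -> T
Step 5: 'WZE' decrypts to 'LOT'.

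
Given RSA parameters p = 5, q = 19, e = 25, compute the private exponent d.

Step 1: n = 5 * 19 = 95.
Step 2: phi(n) = 4 * 18 = 72.
Step 3: Find d such that 25 * d = 1 (mod 72).
Step 4: d = 25^(-1) mod 72 = 49.
Verification: 25 * 49 = 1225 = 17 * 72 + 1.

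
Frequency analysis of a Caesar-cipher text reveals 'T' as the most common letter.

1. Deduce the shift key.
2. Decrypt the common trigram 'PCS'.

Step 1: In English, 'E' is the most frequent letter (12.7%).
Step 2: The most frequent ciphertext letter is 'T' (position 19).
Step 3: Shift = (19 - 4) mod 26 = 15.
Step 4: Decrypt 'PCS' by shifting back 15:
  P -> A
  C -> N
  S -> D
Step 5: 'PCS' decrypts to 'AND'.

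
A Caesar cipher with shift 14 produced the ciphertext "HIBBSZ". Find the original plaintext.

Step 1: Reverse the shift by subtracting 14 from each letter position.
  H (position 7) -> position (7-14) mod 26 = 19 -> T
  I (position 8) -> position (8-14) mod 26 = 20 -> U
  B (position 1) -> position (1-14) mod 26 = 13 -> N
  B (position 1) -> position (1-14) mod 26 = 13 -> N
  S (position 18) -> position (18-14) mod 26 = 4 -> E
  Z (position 25) -> position (25-14) mod 26 = 11 -> L
Decrypted message: TUNNEL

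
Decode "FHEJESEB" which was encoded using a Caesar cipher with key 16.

Step 1: Reverse the shift by subtracting 16 from each letter position.
  F (position 5) -> position (5-16) mod 26 = 15 -> P
  H (position 7) -> position (7-16) mod 26 = 17 -> R
  E (position 4) -> position (4-16) mod 26 = 14 -> O
  J (position 9) -> position (9-16) mod 26 = 19 -> T
  E (position 4) -> position (4-16) mod 26 = 14 -> O
  S (position 18) -> position (18-16) mod 26 = 2 -> C
  E (position 4) -> position (4-16) mod 26 = 14 -> O
  B (position 1) -> position (1-16) mod 26 = 11 -> L
Decrypted message: PROTOCOL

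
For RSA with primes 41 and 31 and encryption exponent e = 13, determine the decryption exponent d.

Step 1: n = 41 * 31 = 1271.
Step 2: phi(n) = 40 * 30 = 1200.
Step 3: Find d such that 13 * d = 1 (mod 1200).
Step 4: d = 13^(-1) mod 1200 = 277.
Verification: 13 * 277 = 3601 = 3 * 1200 + 1.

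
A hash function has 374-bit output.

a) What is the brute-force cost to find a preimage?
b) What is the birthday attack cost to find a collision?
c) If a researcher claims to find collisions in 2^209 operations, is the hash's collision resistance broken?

Step 1: Preimage resistance requires brute-force of 2^374 operations.
Step 2: Collision resistance (birthday bound) = 2^(374/2) = 2^187.
Step 3: The claimed attack costs 2^209 operations.
Step 4: Since 2^209 >= 2^187, the claimed attack is no faster than the generic birthday attack, so this does not break collision resistance.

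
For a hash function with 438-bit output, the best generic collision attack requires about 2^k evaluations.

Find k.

Step 1: The hash has a 438-bit output.
Step 2: Collision resistance means it should be infeasible to find any x != y with h(x) = h(y).
By the birthday bound, a generic collision search succeeds after about sqrt(2^438) = 2^(438/2) = 2^219 evaluations.
Step 3: Security level = 219 bits.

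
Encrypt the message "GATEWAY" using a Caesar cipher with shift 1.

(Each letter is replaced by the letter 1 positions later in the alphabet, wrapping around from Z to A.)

Step 1: For each letter, shift forward by 1 positions (mod 26).
  G (position 6) -> position (6+1) mod 26 = 7 -> H
  A (position 0) -> position (0+1) mod 26 = 1 -> B
  T (position 19) -> position (19+1) mod 26 = 20 -> U
  E (position 4) -> position (4+1) mod 26 = 5 -> F
  W (position 22) -> position (22+1) mod 26 = 23 -> X
  A (position 0) -> position (0+1) mod 26 = 1 -> B
  Y (position 24) -> position (24+1) mod 26 = 25 -> Z
Result: HBUFXBZ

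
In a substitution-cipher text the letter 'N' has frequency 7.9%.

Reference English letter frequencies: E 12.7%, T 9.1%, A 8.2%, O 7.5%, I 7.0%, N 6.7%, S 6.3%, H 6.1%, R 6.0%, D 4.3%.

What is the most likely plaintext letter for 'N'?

Step 1: The observed frequency is 7.9%.
Step 2: Compare with English frequencies:
  E: 12.7% (difference: 4.8%)
  T: 9.1% (difference: 1.2%)
  A: 8.2% (difference: 0.3%) <-- closest
  O: 7.5% (difference: 0.4%)
  I: 7.0% (difference: 0.9%)
  N: 6.7% (difference: 1.2%)
  S: 6.3% (difference: 1.6%)
  H: 6.1% (difference: 1.8%)
  R: 6.0% (difference: 1.9%)
  D: 4.3% (difference: 3.6%)
Step 3: 'N' most likely represents 'A' (frequency 8.2%).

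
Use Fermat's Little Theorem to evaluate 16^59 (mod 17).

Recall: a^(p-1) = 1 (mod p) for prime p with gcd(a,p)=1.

Step 1: Since 17 is prime, by Fermat's Little Theorem: 16^16 = 1 (mod 17).
Step 2: Reduce exponent: 59 mod 16 = 11.
Step 3: So 16^59 = 16^11 (mod 17).
Step 4: 16^11 mod 17 = 16.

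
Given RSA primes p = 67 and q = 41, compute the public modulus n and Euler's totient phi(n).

Step 1: n = p * q = 67 * 41 = 2747.
Step 2: phi(n) = (p-1)(q-1) = 66 * 40 = 2640.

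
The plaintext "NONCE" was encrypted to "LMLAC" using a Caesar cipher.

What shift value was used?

Step 1: Compare first letters: N (position 13) -> L (position 11).
Step 2: Shift = (11 - 13) mod 26 = 24.
The shift value is 24.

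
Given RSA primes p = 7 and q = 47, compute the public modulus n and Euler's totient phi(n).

Step 1: n = p * q = 7 * 47 = 329.
Step 2: phi(n) = (p-1)(q-1) = 6 * 46 = 276.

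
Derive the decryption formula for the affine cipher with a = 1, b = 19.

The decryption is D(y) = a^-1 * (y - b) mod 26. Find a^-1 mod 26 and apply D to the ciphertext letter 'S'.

Step 1: Find a^-1, the modular inverse of 1 mod 26.
Step 2: We need 1 * a^-1 = 1 (mod 26).
Step 3: 1 * 1 = 1 = 0 * 26 + 1, so a^-1 = 1.
Step 4: D(y) = 1(y - 19) mod 26.
Step 5: Apply to 'S' (y = 18): D(18) = 1 * (18 - 19) mod 26 = 1 * -1 mod 26 = 25 -> 'Z'.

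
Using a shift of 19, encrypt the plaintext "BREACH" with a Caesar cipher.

Step 1: For each letter, shift forward by 19 positions (mod 26).
  B (position 1) -> position (1+19) mod 26 = 20 -> U
  R (position 17) -> position (17+19) mod 26 = 10 -> K
  E (position 4) -> position (4+19) mod 26 = 23 -> X
  A (position 0) -> position (0+19) mod 26 = 19 -> T
  C (position 2) -> position (2+19) mod 26 = 21 -> V
  H (position 7) -> position (7+19) mod 26 = 0 -> A
Result: UKXTVA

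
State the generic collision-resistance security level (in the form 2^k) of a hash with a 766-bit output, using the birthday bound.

Step 1: The birthday paradox gives collision probability ~50% after sqrt(2^n) = 2^(n/2) hashes.
Step 2: For 766-bit output: 2^(766/2) = 2^383.
Step 3: Approximately 2^383 hash computations needed.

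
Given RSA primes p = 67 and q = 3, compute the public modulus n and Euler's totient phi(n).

Step 1: n = p * q = 67 * 3 = 201.
Step 2: phi(n) = (p-1)(q-1) = 66 * 2 = 132.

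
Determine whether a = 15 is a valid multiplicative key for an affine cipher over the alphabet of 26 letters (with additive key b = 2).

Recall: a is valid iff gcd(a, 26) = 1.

Step 1: Compute gcd(15, 26).
Step 2: gcd(15, 26) = 1.
Since gcd = 1, 15 is coprime with 26, so it is a valid key.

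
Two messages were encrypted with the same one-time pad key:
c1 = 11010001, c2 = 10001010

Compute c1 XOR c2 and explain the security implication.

Step 1: c1 XOR c2 = (m1 XOR k) XOR (m2 XOR k).
Step 2: By XOR associativity/commutativity: = m1 XOR m2 XOR k XOR k = m1 XOR m2.
Step 3: 11010001 XOR 10001010 = 01011011 = 91.
Step 4: The key cancels out! An attacker learns m1 XOR m2 = 91, revealing the relationship between plaintexts.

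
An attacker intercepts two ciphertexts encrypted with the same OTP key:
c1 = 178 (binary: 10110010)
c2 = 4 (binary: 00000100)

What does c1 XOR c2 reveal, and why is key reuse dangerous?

Step 1: c1 XOR c2 = (m1 XOR k) XOR (m2 XOR k).
Step 2: By XOR associativity/commutativity: = m1 XOR m2 XOR k XOR k = m1 XOR m2.
Step 3: 10110010 XOR 00000100 = 10110110 = 182.
Step 4: The key cancels out! An attacker learns m1 XOR m2 = 182, revealing the relationship between plaintexts.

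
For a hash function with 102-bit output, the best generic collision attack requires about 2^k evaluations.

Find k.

Step 1: The hash has a 102-bit output.
Step 2: Collision resistance means it should be infeasible to find any x != y with h(x) = h(y).
By the birthday bound, a generic collision search succeeds after about sqrt(2^102) = 2^(102/2) = 2^51 evaluations.
Step 3: Security level = 51 bits.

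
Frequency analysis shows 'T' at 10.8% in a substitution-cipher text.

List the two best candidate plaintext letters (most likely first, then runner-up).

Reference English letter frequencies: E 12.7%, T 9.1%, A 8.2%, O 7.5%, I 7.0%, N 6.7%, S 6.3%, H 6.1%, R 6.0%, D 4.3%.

Step 1: Observed frequency of 'T' is 10.8%.
Step 2: Compute distances to each reference frequency and sort:
  T (9.1%): difference = 1.7% <-- BEST
  E (12.7%): difference = 1.9% <-- RUNNER-UP
  A (8.2%): difference = 2.6%
  O (7.5%): difference = 3.3%
  I (7.0%): difference = 3.8%
Step 3: Most likely is 'T' (9.1%, diff 1.7%); second most likely is 'E' (12.7%, diff 1.9%).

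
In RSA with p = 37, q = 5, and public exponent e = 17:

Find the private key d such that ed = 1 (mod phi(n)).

Step 1: n = 37 * 5 = 185.
Step 2: phi(n) = 36 * 4 = 144.
Step 3: Find d such that 17 * d = 1 (mod 144).
Step 4: d = 17^(-1) mod 144 = 17.
Verification: 17 * 17 = 289 = 2 * 144 + 1.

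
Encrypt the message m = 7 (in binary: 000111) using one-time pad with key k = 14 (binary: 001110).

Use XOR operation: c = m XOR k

Step 1: Write out the XOR operation bit by bit:
  Message: 000111
  Key:     001110
  XOR:     001001
Step 2: Convert to decimal: 001001 = 9.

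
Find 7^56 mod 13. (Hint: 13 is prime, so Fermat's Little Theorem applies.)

Step 1: Since 13 is prime, by Fermat's Little Theorem: 7^12 = 1 (mod 13).
Step 2: Reduce exponent: 56 mod 12 = 8.
Step 3: So 7^56 = 7^8 (mod 13).
Step 4: 7^8 mod 13 = 3.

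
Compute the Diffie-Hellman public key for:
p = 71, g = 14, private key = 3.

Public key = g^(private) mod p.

Step 1: A = g^a mod p = 14^3 mod 71.
  14^1 mod 71 = 14
  14^2 mod 71 = (14 * 14) mod 71 = 54
  14^3 mod 71 = (54 * 14) mod 71 = 46
Result: A = 46.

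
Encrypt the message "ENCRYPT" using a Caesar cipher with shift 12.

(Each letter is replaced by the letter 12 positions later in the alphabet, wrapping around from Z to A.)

Step 1: For each letter, shift forward by 12 positions (mod 26).
  E (position 4) -> position (4+12) mod 26 = 16 -> Q
  N (position 13) -> position (13+12) mod 26 = 25 -> Z
  C (position 2) -> position (2+12) mod 26 = 14 -> O
  R (position 17) -> position (17+12) mod 26 = 3 -> D
  Y (position 24) -> position (24+12) mod 26 = 10 -> K
  P (position 15) -> position (15+12) mod 26 = 1 -> B
  T (position 19) -> position (19+12) mod 26 = 5 -> F
Result: QZODKBF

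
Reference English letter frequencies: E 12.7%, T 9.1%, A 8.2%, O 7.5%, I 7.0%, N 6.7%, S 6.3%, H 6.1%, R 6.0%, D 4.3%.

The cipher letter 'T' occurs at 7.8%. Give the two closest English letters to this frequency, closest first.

Step 1: Observed frequency of 'T' is 7.8%.
Step 2: Compute distances to each reference frequency and sort:
  O (7.5%): difference = 0.3% <-- BEST
  A (8.2%): difference = 0.4% <-- RUNNER-UP
  I (7.0%): difference = 0.8%
  N (6.7%): difference = 1.1%
  T (9.1%): difference = 1.3%
Step 3: Most likely is 'O' (7.5%, diff 0.3%); second most likely is 'A' (8.2%, diff 0.4%).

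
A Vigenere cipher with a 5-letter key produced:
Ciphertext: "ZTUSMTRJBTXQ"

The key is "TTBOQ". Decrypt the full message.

Step 1: Key 'TTBOQ' has length 5. Extended key: TTBOQTTBOQTT
Step 2: Decrypt each position:
  Z(25) - T(19) = 6 = G
  T(19) - T(19) = 0 = A
  U(20) - B(1) = 19 = T
  S(18) - O(14) = 4 = E
  M(12) - Q(16) = 22 = W
  T(19) - T(19) = 0 = A
  R(17) - T(19) = 24 = Y
  J(9) - B(1) = 8 = I
  B(1) - O(14) = 13 = N
  T(19) - Q(16) = 3 = D
  X(23) - T(19) = 4 = E
  Q(16) - T(19) = 23 = X
Plaintext: GATEWAYINDEX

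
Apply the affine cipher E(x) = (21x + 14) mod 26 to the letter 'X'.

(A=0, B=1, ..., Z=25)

Step 1: Convert 'X' to number: x = 23.
Step 2: E(23) = (21 * 23 + 14) mod 26 = 497 mod 26 = 3.
Step 3: Convert 3 back to letter: D.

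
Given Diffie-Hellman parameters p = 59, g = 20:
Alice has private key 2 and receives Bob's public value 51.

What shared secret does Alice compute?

Step 1: s = B^a mod p = 51^2 mod 59.
  51^1 mod 59 = 51
  51^2 mod 59 = (51 * 51) mod 59 = 5
Result: shared secret = 5.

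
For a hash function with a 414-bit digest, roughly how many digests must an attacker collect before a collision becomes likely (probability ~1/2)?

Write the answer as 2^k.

Step 1: The birthday paradox gives collision probability ~50% after sqrt(2^n) = 2^(n/2) hashes.
Step 2: For 414-bit output: 2^(414/2) = 2^207.
Step 3: Approximately 2^207 hash computations needed.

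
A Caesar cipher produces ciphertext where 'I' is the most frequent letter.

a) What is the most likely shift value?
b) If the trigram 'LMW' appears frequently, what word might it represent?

Step 1: In English, 'E' is the most frequent letter (12.7%).
Step 2: The most frequent ciphertext letter is 'I' (position 8).
Step 3: Shift = (8 - 4) mod 26 = 4.
Step 4: Decrypt 'LMW' by shifting back 4:
  L -> H
  M -> I
  W -> S
Step 5: 'LMW' decrypts to 'HIS'.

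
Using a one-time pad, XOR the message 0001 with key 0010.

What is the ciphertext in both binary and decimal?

Step 1: Write out the XOR operation bit by bit:
  Message: 0001
  Key:     0010
  XOR:     0011
Step 2: Convert to decimal: 0011 = 3.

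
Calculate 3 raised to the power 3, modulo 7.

Step 1: Compute 3^3 mod 7 step by step, reducing modulo 7 at each step.
  3^1 mod 7 = 3
  3^2 mod 7 = (3 * 3) mod 7 = 2
  3^3 mod 7 = (2 * 3) mod 7 = 6
Step 2: Result = 6.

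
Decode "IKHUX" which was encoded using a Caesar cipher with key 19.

Step 1: Reverse the shift by subtracting 19 from each letter position.
  I (position 8) -> position (8-19) mod 26 = 15 -> P
  K (position 10) -> position (10-19) mod 26 = 17 -> R
  H (position 7) -> position (7-19) mod 26 = 14 -> O
  U (position 20) -> position (20-19) mod 26 = 1 -> B
  X (position 23) -> position (23-19) mod 26 = 4 -> E
Decrypted message: PROBE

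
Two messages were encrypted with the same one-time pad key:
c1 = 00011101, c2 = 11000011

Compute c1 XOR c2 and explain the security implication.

Step 1: c1 XOR c2 = (m1 XOR k) XOR (m2 XOR k).
Step 2: By XOR associativity/commutativity: = m1 XOR m2 XOR k XOR k = m1 XOR m2.
Step 3: 00011101 XOR 11000011 = 11011110 = 222.
Step 4: The key cancels out! An attacker learns m1 XOR m2 = 222, revealing the relationship between plaintexts.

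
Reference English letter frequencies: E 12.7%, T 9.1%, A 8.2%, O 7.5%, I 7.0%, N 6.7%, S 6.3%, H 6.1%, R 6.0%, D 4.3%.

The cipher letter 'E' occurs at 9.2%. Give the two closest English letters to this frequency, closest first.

Step 1: Observed frequency of 'E' is 9.2%.
Step 2: Compute distances to each reference frequency and sort:
  T (9.1%): difference = 0.1% <-- BEST
  A (8.2%): difference = 1.0% <-- RUNNER-UP
  O (7.5%): difference = 1.7%
  I (7.0%): difference = 2.2%
  N (6.7%): difference = 2.5%
Step 3: Most likely is 'T' (9.1%, diff 0.1%); second most likely is 'A' (8.2%, diff 1.0%).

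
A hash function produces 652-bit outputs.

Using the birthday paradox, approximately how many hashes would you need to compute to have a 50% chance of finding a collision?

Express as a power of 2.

Step 1: The birthday paradox gives collision probability ~50% after sqrt(2^n) = 2^(n/2) hashes.
Step 2: For 652-bit output: 2^(652/2) = 2^326.
Step 3: Approximately 2^326 hash computations needed.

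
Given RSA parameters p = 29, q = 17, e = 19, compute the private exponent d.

Step 1: n = 29 * 17 = 493.
Step 2: phi(n) = 28 * 16 = 448.
Step 3: Find d such that 19 * d = 1 (mod 448).
Step 4: d = 19^(-1) mod 448 = 283.
Verification: 19 * 283 = 5377 = 12 * 448 + 1.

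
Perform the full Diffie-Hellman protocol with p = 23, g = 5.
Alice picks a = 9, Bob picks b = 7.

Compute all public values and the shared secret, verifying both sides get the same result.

Step 1: A = g^a mod p = 5^9 mod 23 = 11.
Step 2: B = g^b mod p = 5^7 mod 23 = 17.
Step 3: Alice computes s = B^a mod p = 17^9 mod 23 = 7.
Step 4: Bob computes s = A^b mod p = 11^7 mod 23 = 7.
Both sides agree: shared secret = 7.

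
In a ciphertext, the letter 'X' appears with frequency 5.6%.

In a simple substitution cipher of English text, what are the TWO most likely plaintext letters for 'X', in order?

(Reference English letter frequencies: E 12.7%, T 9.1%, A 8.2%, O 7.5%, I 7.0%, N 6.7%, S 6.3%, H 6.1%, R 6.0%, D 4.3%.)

Step 1: Observed frequency of 'X' is 5.6%.
Step 2: Compute distances to each reference frequency and sort:
  R (6.0%): difference = 0.4% <-- BEST
  H (6.1%): difference = 0.5% <-- RUNNER-UP
  S (6.3%): difference = 0.7%
  N (6.7%): difference = 1.1%
  D (4.3%): difference = 1.3%
Step 3: Most likely is 'R' (6.0%, diff 0.4%); second most likely is 'H' (6.1%, diff 0.5%).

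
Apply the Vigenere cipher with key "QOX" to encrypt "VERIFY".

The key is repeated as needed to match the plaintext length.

Step 1: Repeat key to match plaintext length:
  Plaintext: VERIFY
  Key:       QOXQOX
Step 2: Encrypt each letter:
  V(21) + Q(16) = (21+16) mod 26 = 11 = L
  E(4) + O(14) = (4+14) mod 26 = 18 = S
  R(17) + X(23) = (17+23) mod 26 = 14 = O
  I(8) + Q(16) = (8+16) mod 26 = 24 = Y
  F(5) + O(14) = (5+14) mod 26 = 19 = T
  Y(24) + X(23) = (24+23) mod 26 = 21 = V
Ciphertext: LSOYTV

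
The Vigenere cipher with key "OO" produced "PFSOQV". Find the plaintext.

Step 1: Extend key: OOOOOO
Step 2: Decrypt each letter (c - k) mod 26:
  P(15) - O(14) = (15-14) mod 26 = 1 = B
  F(5) - O(14) = (5-14) mod 26 = 17 = R
  S(18) - O(14) = (18-14) mod 26 = 4 = E
  O(14) - O(14) = (14-14) mod 26 = 0 = A
  Q(16) - O(14) = (16-14) mod 26 = 2 = C
  V(21) - O(14) = (21-14) mod 26 = 7 = H
Plaintext: BREACH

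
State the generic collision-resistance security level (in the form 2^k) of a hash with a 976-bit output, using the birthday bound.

Step 1: The birthday paradox gives collision probability ~50% after sqrt(2^n) = 2^(n/2) hashes.
Step 2: For 976-bit output: 2^(976/2) = 2^488.
Step 3: Approximately 2^488 hash computations needed.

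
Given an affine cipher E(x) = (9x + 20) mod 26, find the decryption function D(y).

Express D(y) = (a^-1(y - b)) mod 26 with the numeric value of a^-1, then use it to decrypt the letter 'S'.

Step 1: Find a^-1, the modular inverse of 9 mod 26.
Step 2: We need 9 * a^-1 = 1 (mod 26).
Step 3: 9 * 3 = 27 = 1 * 26 + 1, so a^-1 = 3.
Step 4: D(y) = 3(y - 20) mod 26.
Step 5: Apply to 'S' (y = 18): D(18) = 3 * (18 - 20) mod 26 = 3 * -2 mod 26 = 20 -> 'U'.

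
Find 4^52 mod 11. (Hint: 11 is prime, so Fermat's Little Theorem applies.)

Step 1: Since 11 is prime, by Fermat's Little Theorem: 4^10 = 1 (mod 11).
Step 2: Reduce exponent: 52 mod 10 = 2.
Step 3: So 4^52 = 4^2 (mod 11).
Step 4: 4^2 mod 11 = 5.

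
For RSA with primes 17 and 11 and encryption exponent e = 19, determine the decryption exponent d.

Step 1: n = 17 * 11 = 187.
Step 2: phi(n) = 16 * 10 = 160.
Step 3: Find d such that 19 * d = 1 (mod 160).
Step 4: d = 19^(-1) mod 160 = 59.
Verification: 19 * 59 = 1121 = 7 * 160 + 1.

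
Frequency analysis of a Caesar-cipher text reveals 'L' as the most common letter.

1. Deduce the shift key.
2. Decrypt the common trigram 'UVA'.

Step 1: In English, 'E' is the most frequent letter (12.7%).
Step 2: The most frequent ciphertext letter is 'L' (position 11).
Step 3: Shift = (11 - 4) mod 26 = 7.
Step 4: Decrypt 'UVA' by shifting back 7:
  U -> N
  V -> O
  A -> T
Step 5: 'UVA' decrypts to 'NOT'.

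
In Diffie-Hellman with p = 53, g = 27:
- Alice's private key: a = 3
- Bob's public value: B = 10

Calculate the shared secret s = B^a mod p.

Step 1: s = B^a mod p = 10^3 mod 53.
  10^1 mod 53 = 10
  10^2 mod 53 = (10 * 10) mod 53 = 47
  10^3 mod 53 = (47 * 10) mod 53 = 46
Result: shared secret = 46.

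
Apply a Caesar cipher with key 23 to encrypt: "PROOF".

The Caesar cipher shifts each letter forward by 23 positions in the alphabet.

Step 1: For each letter, shift forward by 23 positions (mod 26).
  P (position 15) -> position (15+23) mod 26 = 12 -> M
  R (position 17) -> position (17+23) mod 26 = 14 -> O
  O (position 14) -> position (14+23) mod 26 = 11 -> L
  O (position 14) -> position (14+23) mod 26 = 11 -> L
  F (position 5) -> position (5+23) mod 26 = 2 -> C
Result: MOLLC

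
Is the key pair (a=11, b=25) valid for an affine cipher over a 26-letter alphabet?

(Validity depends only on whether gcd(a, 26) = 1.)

Step 1: Compute gcd(11, 26).
Step 2: gcd(11, 26) = 1.
Since gcd = 1, 11 is coprime with 26, so it is a valid key.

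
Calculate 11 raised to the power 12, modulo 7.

Step 1: Compute 11^12 mod 7 step by step, reducing modulo 7 at each step.
  11^1 mod 7 = 4
  11^2 mod 7 = (4 * 11) mod 7 = 2
  11^3 mod 7 = (2 * 11) mod 7 = 1
  11^4 mod 7 = (1 * 11) mod 7 = 4
  11^5 mod 7 = (4 * 11) mod 7 = 2
  11^6 mod 7 = (2 * 11) mod 7 = 1
  11^7 mod 7 = (1 * 11) mod 7 = 4
  11^8 mod 7 = (4 * 11) mod 7 = 2
  11^9 mod 7 = (2 * 11) mod 7 = 1
  11^10 mod 7 = (1 * 11) mod 7 = 4
  11^11 mod 7 = (4 * 11) mod 7 = 2
  11^12 mod 7 = (2 * 11) mod 7 = 1
Step 2: Result = 1.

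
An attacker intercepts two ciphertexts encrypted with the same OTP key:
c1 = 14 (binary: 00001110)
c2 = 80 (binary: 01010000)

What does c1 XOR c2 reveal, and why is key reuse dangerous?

Step 1: c1 XOR c2 = (m1 XOR k) XOR (m2 XOR k).
Step 2: By XOR associativity/commutativity: = m1 XOR m2 XOR k XOR k = m1 XOR m2.
Step 3: 00001110 XOR 01010000 = 01011110 = 94.
Step 4: The key cancels out! An attacker learns m1 XOR m2 = 94, revealing the relationship between plaintexts.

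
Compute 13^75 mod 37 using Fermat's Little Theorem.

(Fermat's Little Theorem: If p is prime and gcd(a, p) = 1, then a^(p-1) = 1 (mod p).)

Step 1: Since 37 is prime, by Fermat's Little Theorem: 13^36 = 1 (mod 37).
Step 2: Reduce exponent: 75 mod 36 = 3.
Step 3: So 13^75 = 13^3 (mod 37).
Step 4: 13^3 mod 37 = 14.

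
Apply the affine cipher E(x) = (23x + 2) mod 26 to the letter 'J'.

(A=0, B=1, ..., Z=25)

Step 1: Convert 'J' to number: x = 9.
Step 2: E(9) = (23 * 9 + 2) mod 26 = 209 mod 26 = 1.
Step 3: Convert 1 back to letter: B.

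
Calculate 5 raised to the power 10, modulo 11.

Step 1: Compute 5^10 mod 11 step by step, reducing modulo 11 at each step.
  5^1 mod 11 = 5
  5^2 mod 11 = (5 * 5) mod 11 = 3
  5^3 mod 11 = (3 * 5) mod 11 = 4
  5^4 mod 11 = (4 * 5) mod 11 = 9
  5^5 mod 11 = (9 * 5) mod 11 = 1
  5^6 mod 11 = (1 * 5) mod 11 = 5
  5^7 mod 11 = (5 * 5) mod 11 = 3
  5^8 mod 11 = (3 * 5) mod 11 = 4
  5^9 mod 11 = (4 * 5) mod 11 = 9
  5^10 mod 11 = (9 * 5) mod 11 = 1
Step 2: Result = 1.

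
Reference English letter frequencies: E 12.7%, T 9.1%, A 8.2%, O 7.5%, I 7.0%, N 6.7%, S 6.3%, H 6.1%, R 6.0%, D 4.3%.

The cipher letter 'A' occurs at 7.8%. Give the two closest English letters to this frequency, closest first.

Step 1: Observed frequency of 'A' is 7.8%.
Step 2: Compute distances to each reference frequency and sort:
  O (7.5%): difference = 0.3% <-- BEST
  A (8.2%): difference = 0.4% <-- RUNNER-UP
  I (7.0%): difference = 0.8%
  N (6.7%): difference = 1.1%
  T (9.1%): difference = 1.3%
Step 3: Most likely is 'O' (7.5%, diff 0.3%); second most likely is 'A' (8.2%, diff 0.4%).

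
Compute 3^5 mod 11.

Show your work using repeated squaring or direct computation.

Step 1: Compute 3^5 mod 11 step by step, reducing modulo 11 at each step.
  3^1 mod 11 = 3
  3^2 mod 11 = (3 * 3) mod 11 = 9
  3^3 mod 11 = (9 * 3) mod 11 = 5
  3^4 mod 11 = (5 * 3) mod 11 = 4
  3^5 mod 11 = (4 * 3) mod 11 = 1
Step 2: Result = 1.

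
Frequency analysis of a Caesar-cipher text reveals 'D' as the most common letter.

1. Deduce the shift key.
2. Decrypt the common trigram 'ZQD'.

Step 1: In English, 'E' is the most frequent letter (12.7%).
Step 2: The most frequent ciphertext letter is 'D' (position 3).
Step 3: Shift = (3 - 4) mod 26 = 25.
Step 4: Decrypt 'ZQD' by shifting back 25:
  Z -> A
  Q -> R
  D -> E
Step 5: 'ZQD' decrypts to 'ARE'.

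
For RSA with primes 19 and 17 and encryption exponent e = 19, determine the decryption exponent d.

Step 1: n = 19 * 17 = 323.
Step 2: phi(n) = 18 * 16 = 288.
Step 3: Find d such that 19 * d = 1 (mod 288).
Step 4: d = 19^(-1) mod 288 = 91.
Verification: 19 * 91 = 1729 = 6 * 288 + 1.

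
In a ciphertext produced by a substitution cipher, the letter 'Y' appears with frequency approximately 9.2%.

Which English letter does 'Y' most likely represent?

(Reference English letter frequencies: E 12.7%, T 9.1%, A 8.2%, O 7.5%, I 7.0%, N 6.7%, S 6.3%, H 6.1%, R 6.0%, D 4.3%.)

Step 1: The observed frequency is 9.2%.
Step 2: Compare with English frequencies:
  E: 12.7% (difference: 3.5%)
  T: 9.1% (difference: 0.1%) <-- closest
  A: 8.2% (difference: 1.0%)
  O: 7.5% (difference: 1.7%)
  I: 7.0% (difference: 2.2%)
  N: 6.7% (difference: 2.5%)
  S: 6.3% (difference: 2.9%)
  H: 6.1% (difference: 3.1%)
  R: 6.0% (difference: 3.2%)
  D: 4.3% (difference: 4.9%)
Step 3: 'Y' most likely represents 'T' (frequency 9.1%).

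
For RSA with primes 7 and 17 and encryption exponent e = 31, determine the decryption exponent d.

Step 1: n = 7 * 17 = 119.
Step 2: phi(n) = 6 * 16 = 96.
Step 3: Find d such that 31 * d = 1 (mod 96).
Step 4: d = 31^(-1) mod 96 = 31.
Verification: 31 * 31 = 961 = 10 * 96 + 1.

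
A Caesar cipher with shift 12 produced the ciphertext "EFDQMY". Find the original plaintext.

Step 1: Reverse the shift by subtracting 12 from each letter position.
  E (position 4) -> position (4-12) mod 26 = 18 -> S
  F (position 5) -> position (5-12) mod 26 = 19 -> T
  D (position 3) -> position (3-12) mod 26 = 17 -> R
  Q (position 16) -> position (16-12) mod 26 = 4 -> E
  M (position 12) -> position (12-12) mod 26 = 0 -> A
  Y (position 24) -> position (24-12) mod 26 = 12 -> M
Decrypted message: STREAM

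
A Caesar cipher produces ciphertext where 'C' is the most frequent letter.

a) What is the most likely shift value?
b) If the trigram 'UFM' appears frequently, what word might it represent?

Step 1: In English, 'E' is the most frequent letter (12.7%).
Step 2: The most frequent ciphertext letter is 'C' (position 2).
Step 3: Shift = (2 - 4) mod 26 = 24.
Step 4: Decrypt 'UFM' by shifting back 24:
  U -> W
  F -> H
  M -> O
Step 5: 'UFM' decrypts to 'WHO'.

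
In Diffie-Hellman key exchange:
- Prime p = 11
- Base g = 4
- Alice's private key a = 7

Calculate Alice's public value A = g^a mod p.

Step 1: A = g^a mod p = 4^7 mod 11.
  4^1 mod 11 = 4
  4^2 mod 11 = (4 * 4) mod 11 = 5
  4^3 mod 11 = (5 * 4) mod 11 = 9
  4^4 mod 11 = (9 * 4) mod 11 = 3
  4^5 mod 11 = (3 * 4) mod 11 = 1
  4^6 mod 11 = (1 * 4) mod 11 = 4
  4^7 mod 11 = (4 * 4) mod 11 = 5
Result: A = 5.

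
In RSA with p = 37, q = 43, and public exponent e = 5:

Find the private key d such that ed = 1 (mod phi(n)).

Step 1: n = 37 * 43 = 1591.
Step 2: phi(n) = 36 * 42 = 1512.
Step 3: Find d such that 5 * d = 1 (mod 1512).
Step 4: d = 5^(-1) mod 1512 = 605.
Verification: 5 * 605 = 3025 = 2 * 1512 + 1.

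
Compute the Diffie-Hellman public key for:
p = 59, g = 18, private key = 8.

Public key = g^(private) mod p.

Step 1: A = g^a mod p = 18^8 mod 59.
  18^1 mod 59 = 18
  18^2 mod 59 = (18 * 18) mod 59 = 29
  18^3 mod 59 = (29 * 18) mod 59 = 50
  18^4 mod 59 = (50 * 18) mod 59 = 15
  18^5 mod 59 = (15 * 18) mod 59 = 34
  18^6 mod 59 = (34 * 18) mod 59 = 22
  18^7 mod 59 = (22 * 18) mod 59 = 42
  18^8 mod 59 = (42 * 18) mod 59 = 48
Result: A = 48.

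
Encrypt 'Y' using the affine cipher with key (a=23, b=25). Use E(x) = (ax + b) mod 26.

Step 1: Convert 'Y' to number: x = 24.
Step 2: E(24) = (23 * 24 + 25) mod 26 = 577 mod 26 = 5.
Step 3: Convert 5 back to letter: F.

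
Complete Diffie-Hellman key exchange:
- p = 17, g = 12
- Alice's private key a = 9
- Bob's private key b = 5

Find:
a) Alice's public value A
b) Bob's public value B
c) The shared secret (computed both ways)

Step 1: A = g^a mod p = 12^9 mod 17 = 5.
Step 2: B = g^b mod p = 12^5 mod 17 = 3.
Step 3: Alice computes s = B^a mod p = 3^9 mod 17 = 14.
Step 4: Bob computes s = A^b mod p = 5^5 mod 17 = 14.
Both sides agree: shared secret = 14.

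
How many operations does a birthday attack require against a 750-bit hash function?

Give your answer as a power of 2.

Step 1: The birthday paradox gives collision probability ~50% after sqrt(2^n) = 2^(n/2) hashes.
Step 2: For 750-bit output: 2^(750/2) = 2^375.
Step 3: Approximately 2^375 hash computations needed.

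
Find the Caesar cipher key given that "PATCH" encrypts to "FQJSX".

Step 1: Compare first letters: P (position 15) -> F (position 5).
Step 2: Shift = (5 - 15) mod 26 = 16.
The shift value is 16.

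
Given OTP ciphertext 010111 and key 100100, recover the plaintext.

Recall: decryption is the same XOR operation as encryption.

Step 1: XOR ciphertext with key:
  Ciphertext: 010111
  Key:        100100
  XOR:        110011
Step 2: Plaintext = 110011 = 51 in decimal.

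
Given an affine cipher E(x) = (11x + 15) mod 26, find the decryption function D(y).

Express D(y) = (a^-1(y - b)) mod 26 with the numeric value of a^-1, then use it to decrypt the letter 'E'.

Step 1: Find a^-1, the modular inverse of 11 mod 26.
Step 2: We need 11 * a^-1 = 1 (mod 26).
Step 3: 11 * 19 = 209 = 8 * 26 + 1, so a^-1 = 19.
Step 4: D(y) = 19(y - 15) mod 26.
Step 5: Apply to 'E' (y = 4): D(4) = 19 * (4 - 15) mod 26 = 19 * -11 mod 26 = 25 -> 'Z'.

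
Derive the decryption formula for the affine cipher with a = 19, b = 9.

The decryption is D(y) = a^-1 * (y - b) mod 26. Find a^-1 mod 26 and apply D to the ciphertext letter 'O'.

Step 1: Find a^-1, the modular inverse of 19 mod 26.
Step 2: We need 19 * a^-1 = 1 (mod 26).
Step 3: 19 * 11 = 209 = 8 * 26 + 1, so a^-1 = 11.
Step 4: D(y) = 11(y - 9) mod 26.
Step 5: Apply to 'O' (y = 14): D(14) = 11 * (14 - 9) mod 26 = 11 * 5 mod 26 = 3 -> 'D'.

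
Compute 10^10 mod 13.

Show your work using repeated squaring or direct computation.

Step 1: Compute 10^10 mod 13 step by step, reducing modulo 13 at each step.
  10^1 mod 13 = 10
  10^2 mod 13 = (10 * 10) mod 13 = 9
  10^3 mod 13 = (9 * 10) mod 13 = 12
  10^4 mod 13 = (12 * 10) mod 13 = 3
  10^5 mod 13 = (3 * 10) mod 13 = 4
  10^6 mod 13 = (4 * 10) mod 13 = 1
  10^7 mod 13 = (1 * 10) mod 13 = 10
  10^8 mod 13 = (10 * 10) mod 13 = 9
  10^9 mod 13 = (9 * 10) mod 13 = 12
  10^10 mod 13 = (12 * 10) mod 13 = 3
Step 2: Result = 3.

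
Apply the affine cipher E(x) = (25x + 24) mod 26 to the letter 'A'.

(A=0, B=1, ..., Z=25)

Step 1: Convert 'A' to number: x = 0.
Step 2: E(0) = (25 * 0 + 24) mod 26 = 24 mod 26 = 24.
Step 3: Convert 24 back to letter: Y.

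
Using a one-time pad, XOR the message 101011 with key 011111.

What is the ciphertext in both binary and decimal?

Step 1: Write out the XOR operation bit by bit:
  Message: 101011
  Key:     011111
  XOR:     110100
Step 2: Convert to decimal: 110100 = 52.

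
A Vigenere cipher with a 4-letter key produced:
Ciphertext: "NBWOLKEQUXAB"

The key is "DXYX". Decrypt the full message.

Step 1: Key 'DXYX' has length 4. Extended key: DXYXDXYXDXYX
Step 2: Decrypt each position:
  N(13) - D(3) = 10 = K
  B(1) - X(23) = 4 = E
  W(22) - Y(24) = 24 = Y
  O(14) - X(23) = 17 = R
  L(11) - D(3) = 8 = I
  K(10) - X(23) = 13 = N
  E(4) - Y(24) = 6 = G
  Q(16) - X(23) = 19 = T
  U(20) - D(3) = 17 = R
  X(23) - X(23) = 0 = A
  A(0) - Y(24) = 2 = C
  B(1) - X(23) = 4 = E
Plaintext: KEYRINGTRACE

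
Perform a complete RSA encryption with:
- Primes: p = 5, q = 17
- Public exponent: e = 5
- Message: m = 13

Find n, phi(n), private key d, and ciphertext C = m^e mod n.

Step 1: n = 5 * 17 = 85.
Step 2: phi(n) = (5-1)(17-1) = 4 * 16 = 64.
Step 3: Find d = 5^(-1) mod 64 = 13.
  Verify: 5 * 13 = 65 = 1 (mod 64).
Step 4: C = 13^5 mod 85 = 13.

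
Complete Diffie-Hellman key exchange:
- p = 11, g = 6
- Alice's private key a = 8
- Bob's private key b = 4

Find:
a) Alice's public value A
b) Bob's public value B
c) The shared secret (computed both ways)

Step 1: A = g^a mod p = 6^8 mod 11 = 4.
Step 2: B = g^b mod p = 6^4 mod 11 = 9.
Step 3: Alice computes s = B^a mod p = 9^8 mod 11 = 3.
Step 4: Bob computes s = A^b mod p = 4^4 mod 11 = 3.
Both sides agree: shared secret = 3.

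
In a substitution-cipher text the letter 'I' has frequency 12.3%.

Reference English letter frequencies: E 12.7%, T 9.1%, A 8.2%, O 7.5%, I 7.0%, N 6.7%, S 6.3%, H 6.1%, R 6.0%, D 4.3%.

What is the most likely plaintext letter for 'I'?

Step 1: The observed frequency is 12.3%.
Step 2: Compare with English frequencies:
  E: 12.7% (difference: 0.4%) <-- closest
  T: 9.1% (difference: 3.2%)
  A: 8.2% (difference: 4.1%)
  O: 7.5% (difference: 4.8%)
  I: 7.0% (difference: 5.3%)
  N: 6.7% (difference: 5.6%)
  S: 6.3% (difference: 6.0%)
  H: 6.1% (difference: 6.2%)
  R: 6.0% (difference: 6.3%)
  D: 4.3% (difference: 8.0%)
Step 3: 'I' most likely represents 'E' (frequency 12.7%).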